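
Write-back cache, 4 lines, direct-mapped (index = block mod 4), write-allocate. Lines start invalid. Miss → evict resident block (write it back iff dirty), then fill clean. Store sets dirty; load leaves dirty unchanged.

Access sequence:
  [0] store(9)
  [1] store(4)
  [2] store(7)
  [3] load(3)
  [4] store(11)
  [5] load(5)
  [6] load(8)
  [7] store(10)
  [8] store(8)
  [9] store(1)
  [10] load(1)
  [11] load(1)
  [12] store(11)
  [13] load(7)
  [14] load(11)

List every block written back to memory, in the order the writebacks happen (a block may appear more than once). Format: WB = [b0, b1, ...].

WB = [7, 9, 4, 11]

0: W B9 → L1 miss [D]
1: W B4 → L0 miss [D]
2: W B7 → L3 miss [D]
3: R B3 → L3 miss wb→B7 [-]
4: W B11 → L3 miss [D]
5: R B5 → L1 miss wb→B9 [-]
6: R B8 → L0 miss wb→B4 [-]
7: W B10 → L2 miss [D]
8: W B8 → L0 hit [D]
9: W B1 → L1 miss [D]
10: R B1 → L1 hit [D]
11: R B1 → L1 hit [D]
12: W B11 → L3 hit [D]
13: R B7 → L3 miss wb→B11 [-]
14: R B11 → L3 miss [-]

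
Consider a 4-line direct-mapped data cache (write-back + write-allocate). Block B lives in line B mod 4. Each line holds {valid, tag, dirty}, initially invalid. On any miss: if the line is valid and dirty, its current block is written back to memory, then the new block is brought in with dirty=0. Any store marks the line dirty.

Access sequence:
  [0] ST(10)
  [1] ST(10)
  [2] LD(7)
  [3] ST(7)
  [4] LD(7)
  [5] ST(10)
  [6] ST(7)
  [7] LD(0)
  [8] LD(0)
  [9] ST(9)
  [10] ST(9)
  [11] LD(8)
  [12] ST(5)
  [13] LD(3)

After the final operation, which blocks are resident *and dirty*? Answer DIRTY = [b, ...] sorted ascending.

DIRTY = [5, 10]

0: W B10 → L2 miss [D]
1: W B10 → L2 hit [D]
2: R B7 → L3 miss [-]
3: W B7 → L3 hit [D]
4: R B7 → L3 hit [D]
5: W B10 → L2 hit [D]
6: W B7 → L3 hit [D]
7: R B0 → L0 miss [-]
8: R B0 → L0 hit [-]
9: W B9 → L1 miss [D]
10: W B9 → L1 hit [D]
11: R B8 → L0 miss [-]
12: W B5 → L1 miss wb→B9 [D]
13: R B3 → L3 miss wb→B7 [-]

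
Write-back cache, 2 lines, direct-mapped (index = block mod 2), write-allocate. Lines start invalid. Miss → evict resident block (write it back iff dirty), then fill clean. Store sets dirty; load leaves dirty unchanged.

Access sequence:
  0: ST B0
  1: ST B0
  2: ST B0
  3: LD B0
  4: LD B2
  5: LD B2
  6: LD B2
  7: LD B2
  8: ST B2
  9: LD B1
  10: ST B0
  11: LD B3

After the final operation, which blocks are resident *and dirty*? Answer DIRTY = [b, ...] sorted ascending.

  0 | W B0 → L0 miss [D]
  1 | W B0 → L0 hit [D]
  2 | W B0 → L0 hit [D]
  3 | R B0 → L0 hit [D]
  4 | R B2 → L0 miss wb→B0 [-]
  5 | R B2 → L0 hit [-]
  6 | R B2 → L0 hit [-]
  7 | R B2 → L0 hit [-]
  8 | W B2 → L0 hit [D]
  9 | R B1 → L1 miss [-]
  10 | W B0 → L0 miss wb→B2 [D]
  11 | R B3 → L1 miss [-]

DIRTY = [0]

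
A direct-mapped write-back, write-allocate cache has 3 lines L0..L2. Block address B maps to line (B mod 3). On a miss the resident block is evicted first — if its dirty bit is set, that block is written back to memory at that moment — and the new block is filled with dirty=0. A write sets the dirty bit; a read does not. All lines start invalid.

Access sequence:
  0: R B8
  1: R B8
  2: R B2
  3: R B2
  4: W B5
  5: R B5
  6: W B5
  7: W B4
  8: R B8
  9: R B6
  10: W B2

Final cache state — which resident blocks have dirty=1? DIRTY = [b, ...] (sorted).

DIRTY = [2, 4]

  0 | R B8 → L2 miss [-]
  1 | R B8 → L2 hit [-]
  2 | R B2 → L2 miss [-]
  3 | R B2 → L2 hit [-]
  4 | W B5 → L2 miss [D]
  5 | R B5 → L2 hit [D]
  6 | W B5 → L2 hit [D]
  7 | W B4 → L1 miss [D]
  8 | R B8 → L2 miss wb→B5 [-]
  9 | R B6 → L0 miss [-]
  10 | W B2 → L2 miss [D]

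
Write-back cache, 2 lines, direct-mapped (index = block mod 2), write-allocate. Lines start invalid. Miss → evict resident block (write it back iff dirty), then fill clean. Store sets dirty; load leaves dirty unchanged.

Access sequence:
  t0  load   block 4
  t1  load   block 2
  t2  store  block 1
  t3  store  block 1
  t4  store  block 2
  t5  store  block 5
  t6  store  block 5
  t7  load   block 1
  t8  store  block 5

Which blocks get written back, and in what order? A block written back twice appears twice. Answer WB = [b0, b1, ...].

WB = [1, 5]

  0 | R B4 → L0 miss [-]
  1 | R B2 → L0 miss [-]
  2 | W B1 → L1 miss [D]
  3 | W B1 → L1 hit [D]
  4 | W B2 → L0 hit [D]
  5 | W B5 → L1 miss wb→B1 [D]
  6 | W B5 → L1 hit [D]
  7 | R B1 → L1 miss wb→B5 [-]
  8 | W B5 → L1 miss [D]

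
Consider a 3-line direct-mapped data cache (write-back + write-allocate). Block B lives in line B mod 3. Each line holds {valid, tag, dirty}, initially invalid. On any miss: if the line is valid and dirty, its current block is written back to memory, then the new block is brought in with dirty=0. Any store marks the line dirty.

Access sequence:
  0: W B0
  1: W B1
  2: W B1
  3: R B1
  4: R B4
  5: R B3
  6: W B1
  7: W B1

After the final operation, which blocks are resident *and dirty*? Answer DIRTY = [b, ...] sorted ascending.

0: W B0 → L0 miss [D]
1: W B1 → L1 miss [D]
2: W B1 → L1 hit [D]
3: R B1 → L1 hit [D]
4: R B4 → L1 miss wb→B1 [-]
5: R B3 → L0 miss wb→B0 [-]
6: W B1 → L1 miss [D]
7: W B1 → L1 hit [D]

DIRTY = [1]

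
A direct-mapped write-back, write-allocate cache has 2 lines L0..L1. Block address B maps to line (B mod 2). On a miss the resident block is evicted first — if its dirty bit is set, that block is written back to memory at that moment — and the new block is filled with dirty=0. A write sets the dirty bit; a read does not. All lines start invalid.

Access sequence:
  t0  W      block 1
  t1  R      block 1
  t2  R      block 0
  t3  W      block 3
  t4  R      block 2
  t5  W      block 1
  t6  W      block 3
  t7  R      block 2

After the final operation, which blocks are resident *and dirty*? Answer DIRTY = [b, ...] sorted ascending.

DIRTY = [3]

0: W B1 → L1 miss [D]
1: R B1 → L1 hit [D]
2: R B0 → L0 miss [-]
3: W B3 → L1 miss wb→B1 [D]
4: R B2 → L0 miss [-]
5: W B1 → L1 miss wb→B3 [D]
6: W B3 → L1 miss wb→B1 [D]
7: R B2 → L0 hit [-]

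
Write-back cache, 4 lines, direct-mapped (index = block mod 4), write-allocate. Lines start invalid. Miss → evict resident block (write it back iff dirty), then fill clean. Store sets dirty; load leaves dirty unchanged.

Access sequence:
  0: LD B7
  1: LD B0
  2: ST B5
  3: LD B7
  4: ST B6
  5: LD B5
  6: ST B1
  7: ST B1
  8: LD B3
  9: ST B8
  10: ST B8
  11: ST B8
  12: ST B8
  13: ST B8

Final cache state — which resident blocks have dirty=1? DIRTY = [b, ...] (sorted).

DIRTY = [1, 6, 8]

  0 | R B7 → L3 miss [-]
  1 | R B0 → L0 miss [-]
  2 | W B5 → L1 miss [D]
  3 | R B7 → L3 hit [-]
  4 | W B6 → L2 miss [D]
  5 | R B5 → L1 hit [D]
  6 | W B1 → L1 miss wb→B5 [D]
  7 | W B1 → L1 hit [D]
  8 | R B3 → L3 miss [-]
  9 | W B8 → L0 miss [D]
  10 | W B8 → L0 hit [D]
  11 | W B8 → L0 hit [D]
  12 | W B8 → L0 hit [D]
  13 | W B8 → L0 hit [D]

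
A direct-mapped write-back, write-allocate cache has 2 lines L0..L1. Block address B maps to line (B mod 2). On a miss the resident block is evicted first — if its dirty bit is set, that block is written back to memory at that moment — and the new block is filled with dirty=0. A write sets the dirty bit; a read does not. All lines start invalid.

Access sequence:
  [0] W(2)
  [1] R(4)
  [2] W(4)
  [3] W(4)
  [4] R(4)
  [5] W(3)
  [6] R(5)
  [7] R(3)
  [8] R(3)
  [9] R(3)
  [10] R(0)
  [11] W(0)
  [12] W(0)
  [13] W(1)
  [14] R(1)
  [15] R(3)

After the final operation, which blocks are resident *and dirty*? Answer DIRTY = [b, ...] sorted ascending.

DIRTY = [0]

  0 | W B2 → L0 miss [D]
  1 | R B4 → L0 miss wb→B2 [-]
  2 | W B4 → L0 hit [D]
  3 | W B4 → L0 hit [D]
  4 | R B4 → L0 hit [D]
  5 | W B3 → L1 miss [D]
  6 | R B5 → L1 miss wb→B3 [-]
  7 | R B3 → L1 miss [-]
  8 | R B3 → L1 hit [-]
  9 | R B3 → L1 hit [-]
  10 | R B0 → L0 miss wb→B4 [-]
  11 | W B0 → L0 hit [D]
  12 | W B0 → L0 hit [D]
  13 | W B1 → L1 miss [D]
  14 | R B1 → L1 hit [D]
  15 | R B3 → L1 miss wb→B1 [-]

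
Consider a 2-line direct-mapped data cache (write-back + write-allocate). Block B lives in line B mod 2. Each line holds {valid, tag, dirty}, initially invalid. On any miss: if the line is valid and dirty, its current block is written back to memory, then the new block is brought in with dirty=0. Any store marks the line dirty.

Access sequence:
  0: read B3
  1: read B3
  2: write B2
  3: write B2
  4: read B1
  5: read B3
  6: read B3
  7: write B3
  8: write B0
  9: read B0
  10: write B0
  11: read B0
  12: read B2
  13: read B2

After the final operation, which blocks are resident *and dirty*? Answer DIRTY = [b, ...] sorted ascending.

0: R B3 → L1 miss [-]
1: R B3 → L1 hit [-]
2: W B2 → L0 miss [D]
3: W B2 → L0 hit [D]
4: R B1 → L1 miss [-]
5: R B3 → L1 miss [-]
6: R B3 → L1 hit [-]
7: W B3 → L1 hit [D]
8: W B0 → L0 miss wb→B2 [D]
9: R B0 → L0 hit [D]
10: W B0 → L0 hit [D]
11: R B0 → L0 hit [D]
12: R B2 → L0 miss wb→B0 [-]
13: R B2 → L0 hit [-]

DIRTY = [3]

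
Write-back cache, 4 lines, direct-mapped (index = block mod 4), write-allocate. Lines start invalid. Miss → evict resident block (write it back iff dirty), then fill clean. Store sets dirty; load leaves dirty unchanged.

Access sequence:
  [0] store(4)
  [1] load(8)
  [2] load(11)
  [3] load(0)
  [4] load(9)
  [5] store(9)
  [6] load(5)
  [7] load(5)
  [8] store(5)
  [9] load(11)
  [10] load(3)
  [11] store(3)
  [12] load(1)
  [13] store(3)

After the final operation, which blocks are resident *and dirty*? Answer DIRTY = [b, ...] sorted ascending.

0: W B4 → L0 miss [D]
1: R B8 → L0 miss wb→B4 [-]
2: R B11 → L3 miss [-]
3: R B0 → L0 miss [-]
4: R B9 → L1 miss [-]
5: W B9 → L1 hit [D]
6: R B5 → L1 miss wb→B9 [-]
7: R B5 → L1 hit [-]
8: W B5 → L1 hit [D]
9: R B11 → L3 hit [-]
10: R B3 → L3 miss [-]
11: W B3 → L3 hit [D]
12: R B1 → L1 miss wb→B5 [-]
13: W B3 → L3 hit [D]

DIRTY = [3]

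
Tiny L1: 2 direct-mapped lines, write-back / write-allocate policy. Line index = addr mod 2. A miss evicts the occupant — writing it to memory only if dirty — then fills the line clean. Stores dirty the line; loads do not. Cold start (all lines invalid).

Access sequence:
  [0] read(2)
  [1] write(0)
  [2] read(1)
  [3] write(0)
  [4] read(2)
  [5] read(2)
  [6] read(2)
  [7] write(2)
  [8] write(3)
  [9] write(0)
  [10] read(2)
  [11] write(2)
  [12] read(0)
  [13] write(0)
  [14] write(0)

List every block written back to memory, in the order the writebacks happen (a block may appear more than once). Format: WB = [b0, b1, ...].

0: R B2 → L0 miss [-]
1: W B0 → L0 miss [D]
2: R B1 → L1 miss [-]
3: W B0 → L0 hit [D]
4: R B2 → L0 miss wb→B0 [-]
5: R B2 → L0 hit [-]
6: R B2 → L0 hit [-]
7: W B2 → L0 hit [D]
8: W B3 → L1 miss [D]
9: W B0 → L0 miss wb→B2 [D]
10: R B2 → L0 miss wb→B0 [-]
11: W B2 → L0 hit [D]
12: R B0 → L0 miss wb→B2 [-]
13: W B0 → L0 hit [D]
14: W B0 → L0 hit [D]

WB = [0, 2, 0, 2]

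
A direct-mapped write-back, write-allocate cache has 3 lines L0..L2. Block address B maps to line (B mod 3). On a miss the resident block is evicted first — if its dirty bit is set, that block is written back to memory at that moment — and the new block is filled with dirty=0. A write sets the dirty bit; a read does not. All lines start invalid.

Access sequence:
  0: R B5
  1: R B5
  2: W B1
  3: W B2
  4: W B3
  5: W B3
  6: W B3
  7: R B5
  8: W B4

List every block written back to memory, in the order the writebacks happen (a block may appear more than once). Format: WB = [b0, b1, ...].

WB = [2, 1]

  0 | R B5 → L2 miss [-]
  1 | R B5 → L2 hit [-]
  2 | W B1 → L1 miss [D]
  3 | W B2 → L2 miss [D]
  4 | W B3 → L0 miss [D]
  5 | W B3 → L0 hit [D]
  6 | W B3 → L0 hit [D]
  7 | R B5 → L2 miss wb→B2 [-]
  8 | W B4 → L1 miss wb→B1 [D]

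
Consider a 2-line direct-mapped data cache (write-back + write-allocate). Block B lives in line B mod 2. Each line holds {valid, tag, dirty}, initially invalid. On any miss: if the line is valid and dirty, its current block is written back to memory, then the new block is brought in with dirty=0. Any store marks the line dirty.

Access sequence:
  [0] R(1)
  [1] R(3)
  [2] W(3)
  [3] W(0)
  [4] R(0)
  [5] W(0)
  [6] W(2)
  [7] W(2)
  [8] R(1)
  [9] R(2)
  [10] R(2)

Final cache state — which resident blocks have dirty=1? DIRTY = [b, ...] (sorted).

0: R B1 -> L1 miss  d=-]
1: R B3 -> L1 miss  d=-]
2: W B3 -> L1 hit  d=D]
3: W B0 -> L0 miss  d=D]
4: R B0 -> L0 hit  d=D]
5: W B0 -> L0 hit  d=D]
6: W B2 -> L0 miss wb->B0  d=D]
7: W B2 -> L0 hit  d=D]
8: R B1 -> L1 miss wb->B3  d=-]
9: R B2 -> L0 hit  d=D]
10: R B2 -> L0 hit  d=D]

DIRTY = [2]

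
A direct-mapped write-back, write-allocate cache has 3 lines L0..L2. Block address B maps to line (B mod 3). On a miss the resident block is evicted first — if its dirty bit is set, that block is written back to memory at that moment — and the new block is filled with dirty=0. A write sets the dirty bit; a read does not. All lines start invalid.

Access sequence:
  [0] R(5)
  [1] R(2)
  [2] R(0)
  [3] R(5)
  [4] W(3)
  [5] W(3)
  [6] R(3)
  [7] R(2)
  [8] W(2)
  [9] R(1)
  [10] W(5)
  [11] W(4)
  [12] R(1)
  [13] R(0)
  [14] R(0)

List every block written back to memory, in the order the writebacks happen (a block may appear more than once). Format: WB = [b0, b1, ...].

0: R B5 -> L2 miss  d=-]
1: R B2 -> L2 miss  d=-]
2: R B0 -> L0 miss  d=-]
3: R B5 -> L2 miss  d=-]
4: W B3 -> L0 miss  d=D]
5: W B3 -> L0 hit  d=D]
6: R B3 -> L0 hit  d=D]
7: R B2 -> L2 miss  d=-]
8: W B2 -> L2 hit  d=D]
9: R B1 -> L1 miss  d=-]
10: W B5 -> L2 miss wb->B2  d=D]
11: W B4 -> L1 miss  d=D]
12: R B1 -> L1 miss wb->B4  d=-]
13: R B0 -> L0 miss wb->B3  d=-]
14: R B0 -> L0 hit  d=-]

WB = [2, 4, 3]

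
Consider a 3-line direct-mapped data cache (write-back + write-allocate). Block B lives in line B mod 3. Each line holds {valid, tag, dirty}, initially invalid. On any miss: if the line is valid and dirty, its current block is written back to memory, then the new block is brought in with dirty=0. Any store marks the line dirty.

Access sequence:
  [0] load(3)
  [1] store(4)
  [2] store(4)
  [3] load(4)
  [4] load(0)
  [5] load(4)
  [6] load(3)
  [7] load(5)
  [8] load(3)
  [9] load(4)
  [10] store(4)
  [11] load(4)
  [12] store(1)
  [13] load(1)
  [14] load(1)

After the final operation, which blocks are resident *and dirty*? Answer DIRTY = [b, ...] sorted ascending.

0: R B3 -> L0 miss  d=-]
1: W B4 -> L1 miss  d=D]
2: W B4 -> L1 hit  d=D]
3: R B4 -> L1 hit  d=D]
4: R B0 -> L0 miss  d=-]
5: R B4 -> L1 hit  d=D]
6: R B3 -> L0 miss  d=-]
7: R B5 -> L2 miss  d=-]
8: R B3 -> L0 hit  d=-]
9: R B4 -> L1 hit  d=D]
10: W B4 -> L1 hit  d=D]
11: R B4 -> L1 hit  d=D]
12: W B1 -> L1 miss wb->B4  d=D]
13: R B1 -> L1 hit  d=D]
14: R B1 -> L1 hit  d=D]

DIRTY = [1]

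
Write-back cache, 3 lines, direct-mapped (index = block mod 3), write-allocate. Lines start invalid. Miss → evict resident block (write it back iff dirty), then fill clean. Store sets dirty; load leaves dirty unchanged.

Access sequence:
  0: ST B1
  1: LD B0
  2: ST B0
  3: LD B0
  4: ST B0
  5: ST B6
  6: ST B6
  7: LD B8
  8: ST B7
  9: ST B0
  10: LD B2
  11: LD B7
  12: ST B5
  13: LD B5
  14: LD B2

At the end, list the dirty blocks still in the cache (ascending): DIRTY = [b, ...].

0: W B1 -> L1 miss  d=D]
1: R B0 -> L0 miss  d=-]
2: W B0 -> L0 hit  d=D]
3: R B0 -> L0 hit  d=D]
4: W B0 -> L0 hit  d=D]
5: W B6 -> L0 miss wb->B0  d=D]
6: W B6 -> L0 hit  d=D]
7: R B8 -> L2 miss  d=-]
8: W B7 -> L1 miss wb->B1  d=D]
9: W B0 -> L0 miss wb->B6  d=D]
10: R B2 -> L2 miss  d=-]
11: R B7 -> L1 hit  d=D]
12: W B5 -> L2 miss  d=D]
13: R B5 -> L2 hit  d=D]
14: R B2 -> L2 miss wb->B5  d=-]

DIRTY = [0, 7]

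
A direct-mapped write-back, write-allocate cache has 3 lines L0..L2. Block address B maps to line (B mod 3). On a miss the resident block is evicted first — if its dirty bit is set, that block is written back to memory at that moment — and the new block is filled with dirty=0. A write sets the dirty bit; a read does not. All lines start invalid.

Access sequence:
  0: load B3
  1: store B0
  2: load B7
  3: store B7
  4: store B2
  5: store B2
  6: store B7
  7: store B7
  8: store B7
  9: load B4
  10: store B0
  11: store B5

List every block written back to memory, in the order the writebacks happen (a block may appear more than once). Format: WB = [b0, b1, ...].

0: R B3 → L0 miss [-]
1: W B0 → L0 miss [D]
2: R B7 → L1 miss [-]
3: W B7 → L1 hit [D]
4: W B2 → L2 miss [D]
5: W B2 → L2 hit [D]
6: W B7 → L1 hit [D]
7: W B7 → L1 hit [D]
8: W B7 → L1 hit [D]
9: R B4 → L1 miss wb→B7 [-]
10: W B0 → L0 hit [D]
11: W B5 → L2 miss wb→B2 [D]

WB = [7, 2]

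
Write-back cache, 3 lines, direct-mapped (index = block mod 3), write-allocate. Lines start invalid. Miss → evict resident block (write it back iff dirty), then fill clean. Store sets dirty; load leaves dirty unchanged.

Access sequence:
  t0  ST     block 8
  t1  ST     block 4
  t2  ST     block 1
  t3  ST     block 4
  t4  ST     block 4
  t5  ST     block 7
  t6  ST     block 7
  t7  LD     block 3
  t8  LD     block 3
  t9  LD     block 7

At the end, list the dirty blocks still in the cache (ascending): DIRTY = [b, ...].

0: W B8 → L2 miss [D]
1: W B4 → L1 miss [D]
2: W B1 → L1 miss wb→B4 [D]
3: W B4 → L1 miss wb→B1 [D]
4: W B4 → L1 hit [D]
5: W B7 → L1 miss wb→B4 [D]
6: W B7 → L1 hit [D]
7: R B3 → L0 miss [-]
8: R B3 → L0 hit [-]
9: R B7 → L1 hit [D]

DIRTY = [7, 8]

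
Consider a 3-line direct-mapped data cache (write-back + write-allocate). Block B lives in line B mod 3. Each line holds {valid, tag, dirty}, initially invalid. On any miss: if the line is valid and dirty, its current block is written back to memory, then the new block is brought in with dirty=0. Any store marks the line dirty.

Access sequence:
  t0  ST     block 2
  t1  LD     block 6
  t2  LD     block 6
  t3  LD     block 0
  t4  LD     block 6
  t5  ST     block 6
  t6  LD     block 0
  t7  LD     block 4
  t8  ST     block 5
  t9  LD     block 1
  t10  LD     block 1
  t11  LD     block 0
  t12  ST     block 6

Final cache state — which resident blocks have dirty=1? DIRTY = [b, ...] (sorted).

0: W B2 → L2 miss [D]
1: R B6 → L0 miss [-]
2: R B6 → L0 hit [-]
3: R B0 → L0 miss [-]
4: R B6 → L0 miss [-]
5: W B6 → L0 hit [D]
6: R B0 → L0 miss wb→B6 [-]
7: R B4 → L1 miss [-]
8: W B5 → L2 miss wb→B2 [D]
9: R B1 → L1 miss [-]
10: R B1 → L1 hit [-]
11: R B0 → L0 hit [-]
12: W B6 → L0 miss [D]

DIRTY = [5, 6]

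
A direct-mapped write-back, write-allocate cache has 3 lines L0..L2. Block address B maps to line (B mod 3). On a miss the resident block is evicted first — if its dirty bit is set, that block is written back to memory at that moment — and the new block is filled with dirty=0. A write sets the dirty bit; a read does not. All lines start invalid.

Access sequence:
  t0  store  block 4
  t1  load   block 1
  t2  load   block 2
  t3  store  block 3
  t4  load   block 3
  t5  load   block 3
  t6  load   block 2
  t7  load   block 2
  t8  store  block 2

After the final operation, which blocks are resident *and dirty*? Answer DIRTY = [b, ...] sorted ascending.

0: W B4 -> L1 miss  d=D]
1: R B1 -> L1 miss wb->B4  d=-]
2: R B2 -> L2 miss  d=-]
3: W B3 -> L0 miss  d=D]
4: R B3 -> L0 hit  d=D]
5: R B3 -> L0 hit  d=D]
6: R B2 -> L2 hit  d=-]
7: R B2 -> L2 hit  d=-]
8: W B2 -> L2 hit  d=D]

DIRTY = [2, 3]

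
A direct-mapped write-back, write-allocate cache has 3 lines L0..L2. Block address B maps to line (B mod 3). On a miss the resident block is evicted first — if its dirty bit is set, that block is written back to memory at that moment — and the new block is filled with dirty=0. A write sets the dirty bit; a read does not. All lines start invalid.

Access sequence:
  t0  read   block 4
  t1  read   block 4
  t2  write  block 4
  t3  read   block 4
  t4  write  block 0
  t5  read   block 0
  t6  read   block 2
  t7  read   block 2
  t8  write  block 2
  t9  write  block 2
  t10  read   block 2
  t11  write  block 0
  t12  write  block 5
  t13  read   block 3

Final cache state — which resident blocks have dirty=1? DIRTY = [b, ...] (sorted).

0: R B4 -> L1 miss  d=-]
1: R B4 -> L1 hit  d=-]
2: W B4 -> L1 hit  d=D]
3: R B4 -> L1 hit  d=D]
4: W B0 -> L0 miss  d=D]
5: R B0 -> L0 hit  d=D]
6: R B2 -> L2 miss  d=-]
7: R B2 -> L2 hit  d=-]
8: W B2 -> L2 hit  d=D]
9: W B2 -> L2 hit  d=D]
10: R B2 -> L2 hit  d=D]
11: W B0 -> L0 hit  d=D]
12: W B5 -> L2 miss wb->B2  d=D]
13: R B3 -> L0 miss wb->B0  d=-]

DIRTY = [4, 5]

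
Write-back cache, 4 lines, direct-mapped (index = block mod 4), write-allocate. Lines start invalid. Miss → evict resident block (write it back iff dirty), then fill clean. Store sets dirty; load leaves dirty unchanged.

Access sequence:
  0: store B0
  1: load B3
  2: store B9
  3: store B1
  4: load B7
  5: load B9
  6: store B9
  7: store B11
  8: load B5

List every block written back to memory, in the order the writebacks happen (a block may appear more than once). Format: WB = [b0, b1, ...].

WB = [9, 1, 9]

0: W B0 → L0 miss [D]
1: R B3 → L3 miss [-]
2: W B9 → L1 miss [D]
3: W B1 → L1 miss wb→B9 [D]
4: R B7 → L3 miss [-]
5: R B9 → L1 miss wb→B1 [-]
6: W B9 → L1 hit [D]
7: W B11 → L3 miss [D]
8: R B5 → L1 miss wb→B9 [-]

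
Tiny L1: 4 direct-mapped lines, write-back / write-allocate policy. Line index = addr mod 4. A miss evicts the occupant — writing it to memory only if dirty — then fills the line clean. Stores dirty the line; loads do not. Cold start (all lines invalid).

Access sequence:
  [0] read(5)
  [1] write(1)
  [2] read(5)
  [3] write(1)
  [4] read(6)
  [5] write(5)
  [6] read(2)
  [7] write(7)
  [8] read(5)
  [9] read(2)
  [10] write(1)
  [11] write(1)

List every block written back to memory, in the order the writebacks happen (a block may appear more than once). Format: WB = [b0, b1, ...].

WB = [1, 1, 5]

  0 | R B5 → L1 miss [-]
  1 | W B1 → L1 miss [D]
  2 | R B5 → L1 miss wb→B1 [-]
  3 | W B1 → L1 miss [D]
  4 | R B6 → L2 miss [-]
  5 | W B5 → L1 miss wb→B1 [D]
  6 | R B2 → L2 miss [-]
  7 | W B7 → L3 miss [D]
  8 | R B5 → L1 hit [D]
  9 | R B2 → L2 hit [-]
  10 | W B1 → L1 miss wb→B5 [D]
  11 | W B1 → L1 hit [D]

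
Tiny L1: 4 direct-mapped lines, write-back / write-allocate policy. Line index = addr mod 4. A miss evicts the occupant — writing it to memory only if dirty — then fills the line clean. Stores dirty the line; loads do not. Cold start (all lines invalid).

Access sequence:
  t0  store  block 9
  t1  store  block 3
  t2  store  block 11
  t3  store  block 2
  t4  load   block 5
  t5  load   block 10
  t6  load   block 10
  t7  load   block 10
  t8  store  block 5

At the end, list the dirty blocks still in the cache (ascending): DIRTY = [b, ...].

0: W B9 → L1 miss [D]
1: W B3 → L3 miss [D]
2: W B11 → L3 miss wb→B3 [D]
3: W B2 → L2 miss [D]
4: R B5 → L1 miss wb→B9 [-]
5: R B10 → L2 miss wb→B2 [-]
6: R B10 → L2 hit [-]
7: R B10 → L2 hit [-]
8: W B5 → L1 hit [D]

DIRTY = [5, 11]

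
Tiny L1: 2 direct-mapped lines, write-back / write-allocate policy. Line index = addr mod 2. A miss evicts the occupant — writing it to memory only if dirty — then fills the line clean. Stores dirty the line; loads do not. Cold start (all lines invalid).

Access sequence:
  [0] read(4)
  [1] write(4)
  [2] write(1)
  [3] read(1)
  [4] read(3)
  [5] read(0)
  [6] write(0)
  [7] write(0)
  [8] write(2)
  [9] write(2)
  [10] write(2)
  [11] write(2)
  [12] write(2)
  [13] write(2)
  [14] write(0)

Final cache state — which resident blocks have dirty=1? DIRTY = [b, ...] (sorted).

DIRTY = [0]

0: R B4 → L0 miss [-]
1: W B4 → L0 hit [D]
2: W B1 → L1 miss [D]
3: R B1 → L1 hit [D]
4: R B3 → L1 miss wb→B1 [-]
5: R B0 → L0 miss wb→B4 [-]
6: W B0 → L0 hit [D]
7: W B0 → L0 hit [D]
8: W B2 → L0 miss wb→B0 [D]
9: W B2 → L0 hit [D]
10: W B2 → L0 hit [D]
11: W B2 → L0 hit [D]
12: W B2 → L0 hit [D]
13: W B2 → L0 hit [D]
14: W B0 → L0 miss wb→B2 [D]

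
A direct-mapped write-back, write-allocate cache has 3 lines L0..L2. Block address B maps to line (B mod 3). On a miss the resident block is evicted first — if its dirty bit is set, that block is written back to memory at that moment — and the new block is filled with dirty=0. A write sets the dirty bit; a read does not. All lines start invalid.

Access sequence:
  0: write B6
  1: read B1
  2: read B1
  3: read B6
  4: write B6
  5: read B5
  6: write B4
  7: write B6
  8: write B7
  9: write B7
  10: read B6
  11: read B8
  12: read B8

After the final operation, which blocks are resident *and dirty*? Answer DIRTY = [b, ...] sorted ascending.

0: W B6 → L0 miss [D]
1: R B1 → L1 miss [-]
2: R B1 → L1 hit [-]
3: R B6 → L0 hit [D]
4: W B6 → L0 hit [D]
5: R B5 → L2 miss [-]
6: W B4 → L1 miss [D]
7: W B6 → L0 hit [D]
8: W B7 → L1 miss wb→B4 [D]
9: W B7 → L1 hit [D]
10: R B6 → L0 hit [D]
11: R B8 → L2 miss [-]
12: R B8 → L2 hit [-]

DIRTY = [6, 7]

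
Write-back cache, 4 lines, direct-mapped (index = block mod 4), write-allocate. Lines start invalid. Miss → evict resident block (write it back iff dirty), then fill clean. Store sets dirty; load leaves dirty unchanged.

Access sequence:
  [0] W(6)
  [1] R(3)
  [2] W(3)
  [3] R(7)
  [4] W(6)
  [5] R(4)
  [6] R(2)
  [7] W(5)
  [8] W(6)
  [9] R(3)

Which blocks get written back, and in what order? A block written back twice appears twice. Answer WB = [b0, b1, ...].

WB = [3, 6]

0: W B6 -> L2 miss  d=D]
1: R B3 -> L3 miss  d=-]
2: W B3 -> L3 hit  d=D]
3: R B7 -> L3 miss wb->B3  d=-]
4: W B6 -> L2 hit  d=D]
5: R B4 -> L0 miss  d=-]
6: R B2 -> L2 miss wb->B6  d=-]
7: W B5 -> L1 miss  d=D]
8: W B6 -> L2 miss  d=D]
9: R B3 -> L3 miss  d=-]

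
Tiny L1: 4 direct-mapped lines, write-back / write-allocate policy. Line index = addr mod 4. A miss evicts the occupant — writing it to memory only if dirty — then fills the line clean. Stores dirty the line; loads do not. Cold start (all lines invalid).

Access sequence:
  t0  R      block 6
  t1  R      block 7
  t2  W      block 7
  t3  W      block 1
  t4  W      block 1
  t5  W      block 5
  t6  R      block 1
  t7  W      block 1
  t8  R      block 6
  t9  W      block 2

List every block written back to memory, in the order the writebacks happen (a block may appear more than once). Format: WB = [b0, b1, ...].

0: R B6 -> L2 miss  d=-]
1: R B7 -> L3 miss  d=-]
2: W B7 -> L3 hit  d=D]
3: W B1 -> L1 miss  d=D]
4: W B1 -> L1 hit  d=D]
5: W B5 -> L1 miss wb->B1  d=D]
6: R B1 -> L1 miss wb->B5  d=-]
7: W B1 -> L1 hit  d=D]
8: R B6 -> L2 hit  d=-]
9: W B2 -> L2 miss  d=D]

WB = [1, 5]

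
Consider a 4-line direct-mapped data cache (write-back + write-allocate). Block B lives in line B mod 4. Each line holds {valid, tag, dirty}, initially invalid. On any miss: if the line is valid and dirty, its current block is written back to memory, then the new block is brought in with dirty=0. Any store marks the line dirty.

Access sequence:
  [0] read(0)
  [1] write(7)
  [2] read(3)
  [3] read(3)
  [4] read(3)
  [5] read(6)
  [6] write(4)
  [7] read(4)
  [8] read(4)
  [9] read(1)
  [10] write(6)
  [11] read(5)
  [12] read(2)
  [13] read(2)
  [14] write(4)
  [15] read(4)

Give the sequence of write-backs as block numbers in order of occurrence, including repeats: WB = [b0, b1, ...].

WB = [7, 6]

0: R B0 → L0 miss [-]
1: W B7 → L3 miss [D]
2: R B3 → L3 miss wb→B7 [-]
3: R B3 → L3 hit [-]
4: R B3 → L3 hit [-]
5: R B6 → L2 miss [-]
6: W B4 → L0 miss [D]
7: R B4 → L0 hit [D]
8: R B4 → L0 hit [D]
9: R B1 → L1 miss [-]
10: W B6 → L2 hit [D]
11: R B5 → L1 miss [-]
12: R B2 → L2 miss wb→B6 [-]
13: R B2 → L2 hit [-]
14: W B4 → L0 hit [D]
15: R B4 → L0 hit [D]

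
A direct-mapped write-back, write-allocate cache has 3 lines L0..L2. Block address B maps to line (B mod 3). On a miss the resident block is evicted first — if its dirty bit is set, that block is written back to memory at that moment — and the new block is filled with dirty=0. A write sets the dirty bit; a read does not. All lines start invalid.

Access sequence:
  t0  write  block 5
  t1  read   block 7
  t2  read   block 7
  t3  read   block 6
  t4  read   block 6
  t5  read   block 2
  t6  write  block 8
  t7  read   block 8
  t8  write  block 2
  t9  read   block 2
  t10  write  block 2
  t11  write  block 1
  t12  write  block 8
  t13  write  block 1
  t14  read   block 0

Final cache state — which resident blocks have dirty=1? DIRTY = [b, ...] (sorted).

0: W B5 → L2 miss [D]
1: R B7 → L1 miss [-]
2: R B7 → L1 hit [-]
3: R B6 → L0 miss [-]
4: R B6 → L0 hit [-]
5: R B2 → L2 miss wb→B5 [-]
6: W B8 → L2 miss [D]
7: R B8 → L2 hit [D]
8: W B2 → L2 miss wb→B8 [D]
9: R B2 → L2 hit [D]
10: W B2 → L2 hit [D]
11: W B1 → L1 miss [D]
12: W B8 → L2 miss wb→B2 [D]
13: W B1 → L1 hit [D]
14: R B0 → L0 miss [-]

DIRTY = [1, 8]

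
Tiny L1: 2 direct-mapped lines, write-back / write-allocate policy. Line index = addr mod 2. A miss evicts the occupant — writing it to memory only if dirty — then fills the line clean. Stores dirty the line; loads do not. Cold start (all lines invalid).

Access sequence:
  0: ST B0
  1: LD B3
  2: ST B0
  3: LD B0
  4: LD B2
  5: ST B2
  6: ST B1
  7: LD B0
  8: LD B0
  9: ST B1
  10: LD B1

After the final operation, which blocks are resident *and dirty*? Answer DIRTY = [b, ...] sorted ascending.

0: W B0 → L0 miss [D]
1: R B3 → L1 miss [-]
2: W B0 → L0 hit [D]
3: R B0 → L0 hit [D]
4: R B2 → L0 miss wb→B0 [-]
5: W B2 → L0 hit [D]
6: W B1 → L1 miss [D]
7: R B0 → L0 miss wb→B2 [-]
8: R B0 → L0 hit [-]
9: W B1 → L1 hit [D]
10: R B1 → L1 hit [D]

DIRTY = [1]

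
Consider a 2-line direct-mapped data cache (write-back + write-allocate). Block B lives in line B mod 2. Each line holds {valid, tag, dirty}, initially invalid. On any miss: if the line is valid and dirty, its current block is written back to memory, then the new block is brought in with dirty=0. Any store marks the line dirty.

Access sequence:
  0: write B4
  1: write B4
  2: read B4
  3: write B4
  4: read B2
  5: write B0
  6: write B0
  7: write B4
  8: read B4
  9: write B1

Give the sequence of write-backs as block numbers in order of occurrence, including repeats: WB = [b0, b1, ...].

WB = [4, 0]

0: W B4 -> L0 miss  d=D]
1: W B4 -> L0 hit  d=D]
2: R B4 -> L0 hit  d=D]
3: W B4 -> L0 hit  d=D]
4: R B2 -> L0 miss wb->B4  d=-]
5: W B0 -> L0 miss  d=D]
6: W B0 -> L0 hit  d=D]
7: W B4 -> L0 miss wb->B0  d=D]
8: R B4 -> L0 hit  d=D]
9: W B1 -> L1 miss  d=D]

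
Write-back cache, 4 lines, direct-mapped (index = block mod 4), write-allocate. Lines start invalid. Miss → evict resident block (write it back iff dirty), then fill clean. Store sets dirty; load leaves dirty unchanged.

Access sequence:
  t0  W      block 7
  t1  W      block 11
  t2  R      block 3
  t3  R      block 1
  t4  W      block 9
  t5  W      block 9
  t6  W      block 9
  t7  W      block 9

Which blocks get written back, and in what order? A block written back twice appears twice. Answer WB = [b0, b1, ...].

0: W B7 -> L3 miss  d=D]
1: W B11 -> L3 miss wb->B7  d=D]
2: R B3 -> L3 miss wb->B11  d=-]
3: R B1 -> L1 miss  d=-]
4: W B9 -> L1 miss  d=D]
5: W B9 -> L1 hit  d=D]
6: W B9 -> L1 hit  d=D]
7: W B9 -> L1 hit  d=D]

WB = [7, 11]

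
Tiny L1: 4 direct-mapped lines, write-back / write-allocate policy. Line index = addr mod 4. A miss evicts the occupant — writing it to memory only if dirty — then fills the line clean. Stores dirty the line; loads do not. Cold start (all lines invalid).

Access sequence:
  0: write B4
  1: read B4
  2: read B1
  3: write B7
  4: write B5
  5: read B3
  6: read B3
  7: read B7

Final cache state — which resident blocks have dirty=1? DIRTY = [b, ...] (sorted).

  0 | W B4 → L0 miss [D]
  1 | R B4 → L0 hit [D]
  2 | R B1 → L1 miss [-]
  3 | W B7 → L3 miss [D]
  4 | W B5 → L1 miss [D]
  5 | R B3 → L3 miss wb→B7 [-]
  6 | R B3 → L3 hit [-]
  7 | R B7 → L3 miss [-]

DIRTY = [4, 5]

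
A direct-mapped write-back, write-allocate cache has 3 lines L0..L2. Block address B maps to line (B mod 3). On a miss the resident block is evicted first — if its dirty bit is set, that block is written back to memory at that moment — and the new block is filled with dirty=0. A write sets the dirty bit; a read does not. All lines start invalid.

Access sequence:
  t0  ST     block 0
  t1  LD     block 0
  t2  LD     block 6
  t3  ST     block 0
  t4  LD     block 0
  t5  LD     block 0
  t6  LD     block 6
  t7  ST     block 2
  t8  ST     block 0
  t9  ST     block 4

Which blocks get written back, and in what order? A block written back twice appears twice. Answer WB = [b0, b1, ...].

0: W B0 -> L0 miss  d=D]
1: R B0 -> L0 hit  d=D]
2: R B6 -> L0 miss wb->B0  d=-]
3: W B0 -> L0 miss  d=D]
4: R B0 -> L0 hit  d=D]
5: R B0 -> L0 hit  d=D]
6: R B6 -> L0 miss wb->B0  d=-]
7: W B2 -> L2 miss  d=D]
8: W B0 -> L0 miss  d=D]
9: W B4 -> L1 miss  d=D]

WB = [0, 0]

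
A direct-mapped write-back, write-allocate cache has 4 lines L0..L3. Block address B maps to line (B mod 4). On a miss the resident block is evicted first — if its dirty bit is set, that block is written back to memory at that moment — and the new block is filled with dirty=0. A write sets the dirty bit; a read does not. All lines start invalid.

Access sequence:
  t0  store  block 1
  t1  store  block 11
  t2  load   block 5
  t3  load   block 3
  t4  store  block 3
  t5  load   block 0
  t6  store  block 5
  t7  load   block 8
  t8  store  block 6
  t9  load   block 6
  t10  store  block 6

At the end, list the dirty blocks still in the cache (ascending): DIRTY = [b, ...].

  0 | W B1 → L1 miss [D]
  1 | W B11 → L3 miss [D]
  2 | R B5 → L1 miss wb→B1 [-]
  3 | R B3 → L3 miss wb→B11 [-]
  4 | W B3 → L3 hit [D]
  5 | R B0 → L0 miss [-]
  6 | W B5 → L1 hit [D]
  7 | R B8 → L0 miss [-]
  8 | W B6 → L2 miss [D]
  9 | R B6 → L2 hit [D]
  10 | W B6 → L2 hit [D]

DIRTY = [3, 5, 6]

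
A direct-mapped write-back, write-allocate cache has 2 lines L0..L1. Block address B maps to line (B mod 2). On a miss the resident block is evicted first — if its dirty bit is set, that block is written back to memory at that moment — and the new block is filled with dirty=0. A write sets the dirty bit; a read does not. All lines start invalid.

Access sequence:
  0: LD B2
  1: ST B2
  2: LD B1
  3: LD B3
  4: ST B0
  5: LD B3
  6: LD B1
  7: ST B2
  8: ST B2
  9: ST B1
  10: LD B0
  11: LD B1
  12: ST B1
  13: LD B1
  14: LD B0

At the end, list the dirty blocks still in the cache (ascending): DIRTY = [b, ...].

DIRTY = [1]

0: R B2 -> L0 miss  d=-]
1: W B2 -> L0 hit  d=D]
2: R B1 -> L1 miss  d=-]
3: R B3 -> L1 miss  d=-]
4: W B0 -> L0 miss wb->B2  d=D]
5: R B3 -> L1 hit  d=-]
6: R B1 -> L1 miss  d=-]
7: W B2 -> L0 miss wb->B0  d=D]
8: W B2 -> L0 hit  d=D]
9: W B1 -> L1 hit  d=D]
10: R B0 -> L0 miss wb->B2  d=-]
11: R B1 -> L1 hit  d=D]
12: W B1 -> L1 hit  d=D]
13: R B1 -> L1 hit  d=D]
14: R B0 -> L0 hit  d=-]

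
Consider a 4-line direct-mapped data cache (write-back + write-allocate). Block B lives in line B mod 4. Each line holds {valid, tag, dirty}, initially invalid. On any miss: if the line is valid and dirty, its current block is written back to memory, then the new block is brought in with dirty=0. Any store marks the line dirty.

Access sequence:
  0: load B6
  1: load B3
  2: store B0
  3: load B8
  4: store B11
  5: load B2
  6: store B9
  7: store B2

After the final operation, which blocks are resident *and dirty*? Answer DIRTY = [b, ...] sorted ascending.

DIRTY = [2, 9, 11]

  0 | R B6 → L2 miss [-]
  1 | R B3 → L3 miss [-]
  2 | W B0 → L0 miss [D]
  3 | R B8 → L0 miss wb→B0 [-]
  4 | W B11 → L3 miss [D]
  5 | R B2 → L2 miss [-]
  6 | W B9 → L1 miss [D]
  7 | W B2 → L2 hit [D]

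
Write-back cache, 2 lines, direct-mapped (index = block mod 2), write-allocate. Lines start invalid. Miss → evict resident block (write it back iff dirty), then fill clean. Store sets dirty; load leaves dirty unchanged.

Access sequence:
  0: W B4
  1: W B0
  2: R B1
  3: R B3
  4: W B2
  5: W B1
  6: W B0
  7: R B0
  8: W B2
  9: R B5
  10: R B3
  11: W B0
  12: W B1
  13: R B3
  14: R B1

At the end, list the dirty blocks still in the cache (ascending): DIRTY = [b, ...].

DIRTY = [0]

  0 | W B4 → L0 miss [D]
  1 | W B0 → L0 miss wb→B4 [D]
  2 | R B1 → L1 miss [-]
  3 | R B3 → L1 miss [-]
  4 | W B2 → L0 miss wb→B0 [D]
  5 | W B1 → L1 miss [D]
  6 | W B0 → L0 miss wb→B2 [D]
  7 | R B0 → L0 hit [D]
  8 | W B2 → L0 miss wb→B0 [D]
  9 | R B5 → L1 miss wb→B1 [-]
  10 | R B3 → L1 miss [-]
  11 | W B0 → L0 miss wb→B2 [D]
  12 | W B1 → L1 miss [D]
  13 | R B3 → L1 miss wb→B1 [-]
  14 | R B1 → L1 miss [-]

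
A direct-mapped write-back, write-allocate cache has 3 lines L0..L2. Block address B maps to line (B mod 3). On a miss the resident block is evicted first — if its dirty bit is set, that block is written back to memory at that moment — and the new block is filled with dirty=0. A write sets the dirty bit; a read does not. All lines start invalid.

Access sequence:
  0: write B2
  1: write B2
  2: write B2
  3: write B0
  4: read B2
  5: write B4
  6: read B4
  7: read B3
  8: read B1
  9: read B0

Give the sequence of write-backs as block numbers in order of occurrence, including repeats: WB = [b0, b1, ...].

WB = [0, 4]

0: W B2 -> L2 miss  d=D]
1: W B2 -> L2 hit  d=D]
2: W B2 -> L2 hit  d=D]
3: W B0 -> L0 miss  d=D]
4: R B2 -> L2 hit  d=D]
5: W B4 -> L1 miss  d=D]
6: R B4 -> L1 hit  d=D]
7: R B3 -> L0 miss wb->B0  d=-]
8: R B1 -> L1 miss wb->B4  d=-]
9: R B0 -> L0 miss  d=-]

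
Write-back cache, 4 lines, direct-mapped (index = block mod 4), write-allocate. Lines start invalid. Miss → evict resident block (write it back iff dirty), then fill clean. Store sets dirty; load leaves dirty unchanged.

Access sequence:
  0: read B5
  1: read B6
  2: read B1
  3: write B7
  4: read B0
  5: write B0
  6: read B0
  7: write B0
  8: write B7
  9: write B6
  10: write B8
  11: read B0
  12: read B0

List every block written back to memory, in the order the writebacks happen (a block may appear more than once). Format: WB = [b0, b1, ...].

0: R B5 → L1 miss [-]
1: R B6 → L2 miss [-]
2: R B1 → L1 miss [-]
3: W B7 → L3 miss [D]
4: R B0 → L0 miss [-]
5: W B0 → L0 hit [D]
6: R B0 → L0 hit [D]
7: W B0 → L0 hit [D]
8: W B7 → L3 hit [D]
9: W B6 → L2 hit [D]
10: W B8 → L0 miss wb→B0 [D]
11: R B0 → L0 miss wb→B8 [-]
12: R B0 → L0 hit [-]

WB = [0, 8]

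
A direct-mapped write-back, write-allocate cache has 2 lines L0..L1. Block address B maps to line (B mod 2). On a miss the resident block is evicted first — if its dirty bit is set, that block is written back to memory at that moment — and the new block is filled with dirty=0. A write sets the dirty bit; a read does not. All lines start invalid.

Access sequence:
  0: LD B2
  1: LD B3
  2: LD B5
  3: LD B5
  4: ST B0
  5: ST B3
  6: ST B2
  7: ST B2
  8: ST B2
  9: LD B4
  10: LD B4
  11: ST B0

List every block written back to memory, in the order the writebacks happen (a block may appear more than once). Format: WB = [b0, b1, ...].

WB = [0, 2]

  0 | R B2 → L0 miss [-]
  1 | R B3 → L1 miss [-]
  2 | R B5 → L1 miss [-]
  3 | R B5 → L1 hit [-]
  4 | W B0 → L0 miss [D]
  5 | W B3 → L1 miss [D]
  6 | W B2 → L0 miss wb→B0 [D]
  7 | W B2 → L0 hit [D]
  8 | W B2 → L0 hit [D]
  9 | R B4 → L0 miss wb→B2 [-]
  10 | R B4 → L0 hit [-]
  11 | W B0 → L0 miss [D]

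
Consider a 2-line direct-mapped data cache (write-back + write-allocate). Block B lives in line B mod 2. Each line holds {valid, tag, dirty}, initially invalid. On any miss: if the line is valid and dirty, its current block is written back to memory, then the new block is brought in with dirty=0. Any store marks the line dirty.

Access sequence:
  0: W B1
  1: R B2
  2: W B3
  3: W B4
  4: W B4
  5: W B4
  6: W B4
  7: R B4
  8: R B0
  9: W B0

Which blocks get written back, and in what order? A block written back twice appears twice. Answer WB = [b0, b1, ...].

WB = [1, 4]

  0 | W B1 → L1 miss [D]
  1 | R B2 → L0 miss [-]
  2 | W B3 → L1 miss wb→B1 [D]
  3 | W B4 → L0 miss [D]
  4 | W B4 → L0 hit [D]
  5 | W B4 → L0 hit [D]
  6 | W B4 → L0 hit [D]
  7 | R B4 → L0 hit [D]
  8 | R B0 → L0 miss wb→B4 [-]
  9 | W B0 → L0 hit [D]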